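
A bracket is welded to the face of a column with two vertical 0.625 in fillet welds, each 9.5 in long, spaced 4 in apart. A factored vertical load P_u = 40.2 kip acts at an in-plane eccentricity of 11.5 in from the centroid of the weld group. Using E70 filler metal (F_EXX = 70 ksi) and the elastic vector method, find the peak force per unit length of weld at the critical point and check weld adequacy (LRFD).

Total weld length L_w = 19 in. Treat welds as unit-width lines.
Polar moment about centroid: J = 2[d³/12 + d(b/2)²] = 2[9.5³/12 + 9.5×2²] = 218.9 in³.
Direct shear f_v = P/L_w = 40.2 / 19 = 2.116 kip/in (vertical).
Torsion M = P·e = 40.2 × 11.5 = 462.3 kip·in.
Critical point at (x, y) = (2, 4.75) from centroid. f_tx = M·y/J = 10.03 kip/in; f_ty = M·x/J = 4.224 kip/in.
Resultant f_max = √[f_tx² + (f_v + f_ty)²] = √[10.03² + (2.116 + 4.224)²] = 11.87 kip/in.
Capacity per unit length: φr_n = 0.75 × 0.6 × 70 × (0.707 × 0.625) = 13.92 kip/in.
11.87 ≤ 13.92 → adequate.

f_max ≈ 11.9 kip/in; adequate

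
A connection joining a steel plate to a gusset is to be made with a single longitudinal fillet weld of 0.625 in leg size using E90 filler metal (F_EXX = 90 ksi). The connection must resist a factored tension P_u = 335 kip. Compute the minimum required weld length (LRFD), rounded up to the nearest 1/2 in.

Throat t_e = 0.707 × 0.625 = 0.4419 in.
φr_n = 0.75 × 0.6 × 90 × 0.4419 = 17.9 kip/in.
L_req = P_u / φr_n = 335 / 17.9 = 18.72 in total.
Round up → use L = 19 in.

L = 19 in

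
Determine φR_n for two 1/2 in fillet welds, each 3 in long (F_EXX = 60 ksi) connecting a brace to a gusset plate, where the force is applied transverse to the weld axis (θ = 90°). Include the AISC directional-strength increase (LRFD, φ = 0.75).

φR_n ≈ 85.9 kip

t_e = 0.707 × 0.5 = 0.3535 in; A_we = 0.3535 × 6 = 2.121 in².
Directional factor: 1.0 + 0.5 sin^1.5(90°) = 1.5.
F_nw = 0.6 × 60 × 1.5 = 54 ksi.
φR_n = 0.75 × 54 × 2.121 = 85.9 kip.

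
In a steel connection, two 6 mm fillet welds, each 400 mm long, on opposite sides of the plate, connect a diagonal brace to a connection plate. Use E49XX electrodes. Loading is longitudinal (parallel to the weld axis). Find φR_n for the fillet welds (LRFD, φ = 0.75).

φR_n ≈ 748 kN

E49XX → F_EXX = 490 MPa.
Effective throat t_e = 0.707 × 6 = 4.242 mm.
Total length L = 800 mm; A_we = 4.242 × 800 = 3394 mm².
F_nw = 0.6 F_EXX = 0.6 × 490 = 294 MPa.
φR_n = 0.75 × 294 × 3394 × 10⁻³ = 748.3 kN.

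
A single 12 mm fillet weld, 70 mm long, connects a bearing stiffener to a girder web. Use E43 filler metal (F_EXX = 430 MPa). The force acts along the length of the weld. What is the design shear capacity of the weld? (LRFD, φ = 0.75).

φR_n ≈ 115 kN

Effective throat t_e = 0.707 × 12 = 8.484 mm.
Total length L = 70 mm; A_we = 8.484 × 70 = 593.9 mm².
F_nw = 0.6 F_EXX = 0.6 × 430 = 258 MPa.
φR_n = 0.75 × 258 × 593.9 × 10⁻³ = 114.9 kN.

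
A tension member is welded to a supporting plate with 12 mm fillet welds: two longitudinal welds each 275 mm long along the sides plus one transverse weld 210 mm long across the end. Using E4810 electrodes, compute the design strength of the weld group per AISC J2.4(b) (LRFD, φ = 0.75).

φR_n ≈ 1430 kN

E48XX → F_EXX = 480 MPa.
t_e = 0.707 × 12 = 8.484 mm.
R_nwl = 0.6 × 480 × 8.484 × 550 × 10⁻³ = 1344 kN (longitudinal, 2 welds).
R_nwt = 0.6 × 480 × 8.484 × 210 × 10⁻³ = 513.1 kN (transverse, base value).
(i) R_nwl + R_nwt = 1857 kN; (ii) 0.85 R_nwl + 1.5 R_nwt = 1912 kN.
R_n = max = 1912 kN [governs: (ii)]; φR_n = 1434 kN.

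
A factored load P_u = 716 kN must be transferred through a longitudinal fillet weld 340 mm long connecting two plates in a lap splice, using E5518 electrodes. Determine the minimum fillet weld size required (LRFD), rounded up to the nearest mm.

E55XX → F_EXX = 550 MPa.
Total weld length L = 340 mm.
Required throat t_e = P_u / (φ × 0.6 F_EXX × L) = 716 / (0.75 × 0.6 × 550 × 340 × 10⁻³) = 8.509 mm.
Required leg w = t_e / 0.707 = 12.03 mm → use 13 mm.

w = 13 mm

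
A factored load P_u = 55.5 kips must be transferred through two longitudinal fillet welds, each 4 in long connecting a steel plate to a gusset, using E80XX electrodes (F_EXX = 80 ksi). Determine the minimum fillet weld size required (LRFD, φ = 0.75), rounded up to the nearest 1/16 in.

w = 5/16 in

Total weld length L = 8 in.
Required throat t_e = P_u / (φ × 0.6 F_EXX × L) = 55.5 / (0.75 × 0.6 × 80 × 8) = 0.1927 in.
Required leg w = t_e / 0.707 = 0.2726 in → use 5/16 in.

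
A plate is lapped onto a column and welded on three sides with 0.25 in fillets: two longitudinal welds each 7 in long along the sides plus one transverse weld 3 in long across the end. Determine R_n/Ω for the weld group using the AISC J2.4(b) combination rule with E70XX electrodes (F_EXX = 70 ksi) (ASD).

R_n/Ω ≈ 63.1 kip

t_e = 0.707 × 0.25 = 0.1767 in.
R_nwl = 0.6 × 70 × 0.1767 × 14 = 103.9 kip (longitudinal, 2 welds).
R_nwt = 0.6 × 70 × 0.1767 × 3 = 22.27 kip (transverse, base value).
(i) R_nwl + R_nwt = 126.2 kip; (ii) 0.85 R_nwl + 1.5 R_nwt = 121.7 kip.
R_n = max = 126.2 kip [governs: (i)]; R_n/Ω = 63.1 kip.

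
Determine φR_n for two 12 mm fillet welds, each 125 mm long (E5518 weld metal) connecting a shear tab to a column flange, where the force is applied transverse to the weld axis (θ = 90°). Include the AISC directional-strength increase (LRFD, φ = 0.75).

E55XX → F_EXX = 550 MPa.
t_e = 0.707 × 12 = 8.484 mm; A_we = 8.484 × 250 = 2121 mm².
Directional factor: 1.0 + 0.5 sin^1.5(90°) = 1.5.
F_nw = 0.6 × 550 × 1.5 = 495 MPa.
φR_n = 0.75 × 495 × 2121 × 10⁻³ = 787.4 kN.

φR_n ≈ 787 kN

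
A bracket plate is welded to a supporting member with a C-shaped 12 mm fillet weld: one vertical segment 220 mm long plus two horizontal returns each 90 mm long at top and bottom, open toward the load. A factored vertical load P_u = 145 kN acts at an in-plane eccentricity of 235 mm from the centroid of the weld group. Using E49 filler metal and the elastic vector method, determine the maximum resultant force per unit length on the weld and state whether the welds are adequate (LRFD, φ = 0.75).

E49XX → F_EXX = 490 MPa.
Total weld length L_w = 400 mm. Treat welds as unit-width lines.
Centroid: x̄ = 2×90×45 / 400 = 20.25 mm from the vertical weld.
Polar moment about centroid: J = I_x + I_y = [220³/12 + 2×90×110²] + [220×20.25² + 2(90³/12 + 90×24.75²)] = 3387000 mm³.
Direct shear f_v = P/L_w = 145×10³ / 400 = 362.5 N/mm (vertical).
Torsion M = P·e = 145×10³ × 235 = 34075000 N·mm.
Critical point at (x, y) = (69.75, 110) from centroid. f_tx = M·y/J = 1107 N/mm; f_ty = M·x/J = 701.7 N/mm.
Resultant f_max = √[f_tx² + (f_v + f_ty)²] = √[1107² + (362.5 + 701.7)²] = 1535 N/mm.
Capacity per unit length: φr_n = 0.75 × 0.6 × 490 × (0.707 × 12) = 1871 N/mm.
1535 ≤ 1871 → adequate.

f_max ≈ 1540 N/mm; adequate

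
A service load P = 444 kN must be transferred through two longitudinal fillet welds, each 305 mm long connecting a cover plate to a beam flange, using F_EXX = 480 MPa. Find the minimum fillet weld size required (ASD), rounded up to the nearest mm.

Total weld length L = 610 mm.
Required throat t_e = P × Ω / (0.6 F_EXX × L) = 444 × 2.0 / (0.6 × 480 × 610 × 10⁻³) = 5.055 mm.
Required leg w = t_e / 0.707 = 7.149 mm → use 8 mm.

w = 8 mm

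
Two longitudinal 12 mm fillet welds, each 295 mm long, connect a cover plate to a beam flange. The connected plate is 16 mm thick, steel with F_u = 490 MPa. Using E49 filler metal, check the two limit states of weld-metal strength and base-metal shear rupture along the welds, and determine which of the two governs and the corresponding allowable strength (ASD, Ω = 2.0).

R_n/Ω ≈ 736 kN (weld metal governs)

E49XX → F_EXX = 490 MPa.
t_e = 0.707 × 12 = 8.484 mm; L = 590 mm.
Weld metal: R_n/Ω = (1/2.0) × 0.6 × 490 × 8.484 × 590 × 10⁻³ = 735.8 kN.
Base metal (shear rupture): R_n/Ω = (1/2.0) × 0.6 × 490 × 16 × 590 × 10⁻³ = 1388 kN.
Governing: weld metal.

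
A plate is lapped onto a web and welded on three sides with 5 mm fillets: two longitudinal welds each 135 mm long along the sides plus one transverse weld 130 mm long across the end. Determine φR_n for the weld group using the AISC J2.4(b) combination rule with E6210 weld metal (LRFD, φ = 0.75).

E62XX → F_EXX = 620 MPa.
t_e = 0.707 × 5 = 3.535 mm.
R_nwl = 0.6 × 620 × 3.535 × 270 × 10⁻³ = 355.1 kN (longitudinal, 2 welds).
R_nwt = 0.6 × 620 × 3.535 × 130 × 10⁻³ = 171 kN (transverse, base value).
(i) R_nwl + R_nwt = 526 kN; (ii) 0.85 R_nwl + 1.5 R_nwt = 558.2 kN.
R_n = max = 558.2 kN [governs: (ii)]; φR_n = 418.7 kN.

φR_n ≈ 419 kN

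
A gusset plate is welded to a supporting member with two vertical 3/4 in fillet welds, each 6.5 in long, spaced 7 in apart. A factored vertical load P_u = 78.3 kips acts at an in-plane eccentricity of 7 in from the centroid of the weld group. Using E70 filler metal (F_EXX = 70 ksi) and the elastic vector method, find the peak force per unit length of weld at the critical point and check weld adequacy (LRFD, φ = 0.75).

Total weld length L_w = 13 in. Treat welds as unit-width lines.
Polar moment about centroid: J = 2[d³/12 + d(b/2)²] = 2[6.5³/12 + 6.5×3.5²] = 205 in³.
Direct shear f_v = P/L_w = 78.3 / 13 = 6.023 kip/in (vertical).
Torsion M = P·e = 78.3 × 7 = 548.1 kip·in.
Critical point at (x, y) = (3.5, 3.25) from centroid. f_tx = M·y/J = 8.689 kip/in; f_ty = M·x/J = 9.357 kip/in.
Resultant f_max = √[f_tx² + (f_v + f_ty)²] = √[8.689² + (6.023 + 9.357)²] = 17.66 kip/in.
Capacity per unit length: φr_n = 0.75 × 0.6 × 70 × (0.707 × 0.75) = 16.7 kip/in.
17.66 > 16.7 → NOT adequate.

f_max ≈ 17.7 kip/in; NOT adequate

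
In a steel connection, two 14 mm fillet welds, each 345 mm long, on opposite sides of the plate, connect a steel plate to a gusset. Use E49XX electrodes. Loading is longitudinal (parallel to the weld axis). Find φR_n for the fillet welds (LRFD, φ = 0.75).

E49XX → F_EXX = 490 MPa.
Effective throat t_e = 0.707 × 14 = 9.898 mm.
Total length L = 690 mm; A_we = 9.898 × 690 = 6830 mm².
F_nw = 0.6 F_EXX = 0.6 × 490 = 294 MPa.
φR_n = 0.75 × 294 × 6830 × 10⁻³ = 1506 kN.

φR_n ≈ 1510 kN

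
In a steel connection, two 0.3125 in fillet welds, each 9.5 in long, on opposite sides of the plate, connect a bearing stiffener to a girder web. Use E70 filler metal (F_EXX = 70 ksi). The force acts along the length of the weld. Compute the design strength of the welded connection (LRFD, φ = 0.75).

Effective throat t_e = 0.707 × 0.3125 = 0.2209 in.
Total length L = 19 in; A_we = 0.2209 × 19 = 4.198 in².
F_nw = 0.6 F_EXX = 0.6 × 70 = 42 ksi.
φR_n = 0.75 × 42 × 4.198 = 132.2 kip.

φR_n ≈ 132 kip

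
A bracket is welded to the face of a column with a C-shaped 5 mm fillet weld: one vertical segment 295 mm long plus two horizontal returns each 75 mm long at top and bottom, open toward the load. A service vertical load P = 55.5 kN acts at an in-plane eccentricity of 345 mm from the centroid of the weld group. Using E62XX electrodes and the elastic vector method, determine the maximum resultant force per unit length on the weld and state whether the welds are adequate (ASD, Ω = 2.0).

E62XX → F_EXX = 620 MPa.
Total weld length L_w = 445 mm. Treat welds as unit-width lines.
Centroid: x̄ = 2×75×37.5 / 445 = 12.64 mm from the vertical weld.
Polar moment about centroid: J = I_x + I_y = [295³/12 + 2×75×147.5²] + [295×12.64² + 2(75³/12 + 75×24.86²)] = 5613000 mm³.
Direct shear f_v = P/L_w = 55.5×10³ / 445 = 124.7 N/mm (vertical).
Torsion M = P·e = 55.5×10³ × 345 = 19148000 N·mm.
Critical point at (x, y) = (62.36, 147.5) from centroid. f_tx = M·y/J = 503.2 N/mm; f_ty = M·x/J = 212.7 N/mm.
Resultant f_max = √[f_tx² + (f_v + f_ty)²] = √[503.2² + (124.7 + 212.7)²] = 605.8 N/mm.
Capacity per unit length: r_n/Ω = (1/2.0) × 0.6 × 620 × (0.707 × 5) = 657.5 N/mm.
605.8 ≤ 657.5 → adequate.

f_max ≈ 606 N/mm; adequate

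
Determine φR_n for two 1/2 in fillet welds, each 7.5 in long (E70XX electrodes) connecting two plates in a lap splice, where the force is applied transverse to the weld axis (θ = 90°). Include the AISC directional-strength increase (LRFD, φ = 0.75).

φR_n ≈ 251 kip

E70XX → F_EXX = 70 ksi.
t_e = 0.707 × 0.5 = 0.3535 in; A_we = 0.3535 × 15 = 5.302 in².
Directional factor: 1.0 + 0.5 sin^1.5(90°) = 1.5.
F_nw = 0.6 × 70 × 1.5 = 63 ksi.
φR_n = 0.75 × 63 × 5.302 = 250.5 kip.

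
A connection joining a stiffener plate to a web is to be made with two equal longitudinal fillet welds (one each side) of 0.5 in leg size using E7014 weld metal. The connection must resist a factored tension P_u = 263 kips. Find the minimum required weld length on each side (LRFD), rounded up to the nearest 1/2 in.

E70XX → F_EXX = 70 ksi.
Throat t_e = 0.707 × 0.5 = 0.3535 in.
φr_n = 0.75 × 0.6 × 70 × 0.3535 = 11.14 kips/in.
L_req = P_u / φr_n = 263 / 11.14 = 23.62 in total.
Per side: 23.62 / 2 = 11.81 in.
Round up → use L = 12 in on each side.

L = 12 in on each side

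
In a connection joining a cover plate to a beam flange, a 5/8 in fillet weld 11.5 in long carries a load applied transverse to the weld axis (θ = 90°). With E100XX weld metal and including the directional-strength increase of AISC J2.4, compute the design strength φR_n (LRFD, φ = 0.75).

E100XX → F_EXX = 100 ksi.
t_e = 0.707 × 0.625 = 0.4419 in; A_we = 0.4419 × 11.5 = 5.082 in².
Directional factor: 1.0 + 0.5 sin^1.5(90°) = 1.5.
F_nw = 0.6 × 100 × 1.5 = 90 ksi.
φR_n = 0.75 × 90 × 5.082 = 343 kips.

φR_n ≈ 343 kips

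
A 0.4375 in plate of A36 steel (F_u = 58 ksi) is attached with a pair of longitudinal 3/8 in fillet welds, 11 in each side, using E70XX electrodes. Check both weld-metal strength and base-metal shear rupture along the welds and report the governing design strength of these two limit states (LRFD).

φR_n ≈ 184 kips (weld metal governs)

E70XX → F_EXX = 70 ksi.
t_e = 0.707 × 0.375 = 0.2651 in; L = 22 in.
Weld metal: φR_n = 0.75 × 0.6 × 70 × 0.2651 × 22 = 183.7 kips.
Base metal (shear rupture): φR_n = 0.75 × 0.6 × 58 × 0.4375 × 22 = 251.2 kips.
Governing: weld metal.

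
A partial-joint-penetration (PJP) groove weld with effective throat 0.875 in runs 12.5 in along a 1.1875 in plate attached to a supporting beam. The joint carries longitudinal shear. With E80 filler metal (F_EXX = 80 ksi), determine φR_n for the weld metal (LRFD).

Effective throat (given) t_e = 0.875 in.
A_we = 0.875 × 12.5 = 10.94 in².
F_nw = 0.6 F_EXX = 48 ksi.
φR_n = 0.75 × 48 × 10.94 = 393.8 kips.

φR_n ≈ 394 kips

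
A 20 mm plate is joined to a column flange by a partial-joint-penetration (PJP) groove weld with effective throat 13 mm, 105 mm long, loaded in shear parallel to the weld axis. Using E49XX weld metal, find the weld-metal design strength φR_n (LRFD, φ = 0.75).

φR_n ≈ 301 kN

E49XX → F_EXX = 490 MPa.
Effective throat (given) t_e = 13 mm.
A_we = 13 × 105 = 1365 mm².
F_nw = 0.6 F_EXX = 294 MPa.
φR_n = 0.75 × 294 × 1365 × 10⁻³ = 301 kN.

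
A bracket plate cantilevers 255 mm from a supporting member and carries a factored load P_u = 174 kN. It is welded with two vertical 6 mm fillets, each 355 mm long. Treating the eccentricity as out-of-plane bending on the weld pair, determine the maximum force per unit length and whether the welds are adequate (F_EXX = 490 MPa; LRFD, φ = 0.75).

f_max ≈ 1080 N/mm; NOT adequate

L_w = 2 × 355 = 710 mm; section modulus (unit throat) S = 2 × L²/6 = 42010 mm².
Direct shear f_v = P/L_w = 174×10³/710 = 245.1 N/mm.
Moment M = P × e = 174×10³ × 255 = 44370000 N·mm; bending f_b = M/S = 1056 N/mm.
f_max = √(f_v² + f_b²) = √(245.1² + 1056²) = 1084 N/mm.
φr_n = 0.75 × 0.6 × 490 × (0.707 × 6) = 935.4 N/mm → NOT adequate.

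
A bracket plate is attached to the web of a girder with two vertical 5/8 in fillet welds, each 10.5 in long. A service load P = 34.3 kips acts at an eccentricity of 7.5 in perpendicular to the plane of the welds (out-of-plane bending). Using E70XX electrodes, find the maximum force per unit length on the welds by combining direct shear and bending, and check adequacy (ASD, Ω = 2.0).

f_max ≈ 7.19 kip/in; adequate

E70XX → F_EXX = 70 ksi.
L_w = 2 × 10.5 = 21 in; section modulus (unit throat) S = 2 × L²/6 = 36.75 in².
Direct shear f_v = P/L_w = 34.3/21 = 1.633 kip/in.
Moment M = P × e = 34.3 × 7.5 = 257.25 kip·in; bending f_b = M/S = 7 kip/in.
f_max = √(f_v² + f_b²) = √(1.633² + 7²) = 7.188 kip/in.
r_n/Ω = (1/2.0) × 0.6 × 70 × (0.707 × 0.625) = 9.279 kip/in → adequate.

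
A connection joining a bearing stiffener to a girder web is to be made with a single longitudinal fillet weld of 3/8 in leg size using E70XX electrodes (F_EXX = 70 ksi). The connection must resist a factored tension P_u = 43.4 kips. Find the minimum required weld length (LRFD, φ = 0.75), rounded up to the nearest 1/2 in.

Throat t_e = 0.707 × 0.375 = 0.2651 in.
φr_n = 0.75 × 0.6 × 70 × 0.2651 = 8.351 kips/in.
L_req = P_u / φr_n = 43.4 / 8.351 = 5.197 in total.
Round up → use L = 5.5 in.

L = 5.5 in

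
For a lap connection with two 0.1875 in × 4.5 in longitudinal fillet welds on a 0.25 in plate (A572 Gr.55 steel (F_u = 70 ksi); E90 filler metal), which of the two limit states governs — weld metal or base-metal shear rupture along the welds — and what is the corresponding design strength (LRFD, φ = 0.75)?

E90XX → F_EXX = 90 ksi.
t_e = 0.707 × 0.1875 = 0.1326 in; L = 9 in.
Weld metal: φR_n = 0.75 × 0.6 × 90 × 0.1326 × 9 = 48.32 kip.
Base metal (shear rupture): φR_n = 0.75 × 0.6 × 70 × 0.25 × 9 = 70.88 kip.
Governing: weld metal.

φR_n ≈ 48.3 kip (weld metal governs)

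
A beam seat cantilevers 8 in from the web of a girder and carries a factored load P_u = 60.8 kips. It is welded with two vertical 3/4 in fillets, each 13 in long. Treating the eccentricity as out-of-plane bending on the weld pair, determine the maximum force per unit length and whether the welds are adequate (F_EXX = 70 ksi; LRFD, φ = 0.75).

L_w = 2 × 13 = 26 in; section modulus (unit throat) S = 2 × L²/6 = 56.33 in².
Direct shear f_v = P/L_w = 60.8/26 = 2.338 kip/in.
Moment M = P × e = 60.8 × 8 = 486.4 kip·in; bending f_b = M/S = 8.634 kip/in.
f_max = √(f_v² + f_b²) = √(2.338² + 8.634²) = 8.945 kip/in.
φr_n = 0.75 × 0.6 × 70 × (0.707 × 0.75) = 16.7 kip/in → adequate.

f_max ≈ 8.95 kip/in; adequate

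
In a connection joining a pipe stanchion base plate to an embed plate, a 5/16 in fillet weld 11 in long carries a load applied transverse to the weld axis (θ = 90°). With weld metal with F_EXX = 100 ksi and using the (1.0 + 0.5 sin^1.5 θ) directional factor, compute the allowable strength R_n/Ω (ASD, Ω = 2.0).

R_n/Ω ≈ 109 kip

t_e = 0.707 × 0.3125 = 0.2209 in; A_we = 0.2209 × 11 = 2.43 in².
Directional factor: 1.0 + 0.5 sin^1.5(90°) = 1.5.
F_nw = 0.6 × 100 × 1.5 = 90 ksi.
R_n/Ω = (90 × 2.43) / 2.0 = 109.4 kip.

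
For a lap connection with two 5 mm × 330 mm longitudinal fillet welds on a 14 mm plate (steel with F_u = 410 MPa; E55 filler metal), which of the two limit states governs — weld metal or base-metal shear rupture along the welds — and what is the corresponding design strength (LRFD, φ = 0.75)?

E55XX → F_EXX = 550 MPa.
t_e = 0.707 × 5 = 3.535 mm; L = 660 mm.
Weld metal: φR_n = 0.75 × 0.6 × 550 × 3.535 × 660 × 10⁻³ = 577.4 kN.
Base metal (shear rupture): φR_n = 0.75 × 0.6 × 410 × 14 × 660 × 10⁻³ = 1705 kN.
Governing: weld metal.

φR_n ≈ 577 kN (weld metal governs)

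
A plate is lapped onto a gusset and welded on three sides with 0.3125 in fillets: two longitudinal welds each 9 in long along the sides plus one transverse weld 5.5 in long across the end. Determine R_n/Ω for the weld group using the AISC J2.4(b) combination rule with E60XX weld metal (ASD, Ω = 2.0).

R_n/Ω ≈ 93.7 kips

E60XX → F_EXX = 60 ksi.
t_e = 0.707 × 0.3125 = 0.2209 in.
R_nwl = 0.6 × 60 × 0.2209 × 18 = 143.2 kips (longitudinal, 2 welds).
R_nwt = 0.6 × 60 × 0.2209 × 5.5 = 43.75 kips (transverse, base value).
(i) R_nwl + R_nwt = 186.9 kips; (ii) 0.85 R_nwl + 1.5 R_nwt = 187.3 kips.
R_n = max = 187.3 kips [governs: (ii)]; R_n/Ω = 93.66 kips.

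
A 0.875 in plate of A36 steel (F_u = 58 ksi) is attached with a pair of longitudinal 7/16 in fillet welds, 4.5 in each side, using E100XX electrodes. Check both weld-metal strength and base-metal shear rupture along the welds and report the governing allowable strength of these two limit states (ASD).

E100XX → F_EXX = 100 ksi.
t_e = 0.707 × 0.4375 = 0.3093 in; L = 9 in.
Weld metal: R_n/Ω = (1/2.0) × 0.6 × 100 × 0.3093 × 9 = 83.51 kip.
Base metal (shear rupture): R_n/Ω = (1/2.0) × 0.6 × 58 × 0.875 × 9 = 137 kip.
Governing: weld metal.

R_n/Ω ≈ 83.5 kip (weld metal governs)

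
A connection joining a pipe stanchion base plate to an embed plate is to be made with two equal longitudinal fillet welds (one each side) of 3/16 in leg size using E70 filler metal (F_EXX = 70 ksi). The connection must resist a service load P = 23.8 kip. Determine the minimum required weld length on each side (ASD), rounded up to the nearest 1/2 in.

L = 4.5 in on each side

Throat t_e = 0.707 × 0.1875 = 0.1326 in.
r_n/Ω = (0.6 × 70 × 0.1326) / 2.0 = 2.784 kip/in.
L_req = P / (r_n/Ω) = 23.8 / 2.784 = 8.549 in total.
Per side: 8.549 / 2 = 4.275 in.
Round up → use L = 4.5 in on each side.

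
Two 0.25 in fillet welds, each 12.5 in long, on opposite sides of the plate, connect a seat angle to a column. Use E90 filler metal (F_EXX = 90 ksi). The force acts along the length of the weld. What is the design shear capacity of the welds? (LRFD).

φR_n ≈ 179 kip

Effective throat t_e = 0.707 × 0.25 = 0.1767 in.
Total length L = 25 in; A_we = 0.1767 × 25 = 4.419 in².
F_nw = 0.6 F_EXX = 0.6 × 90 = 54 ksi.
φR_n = 0.75 × 54 × 4.419 = 179 kip.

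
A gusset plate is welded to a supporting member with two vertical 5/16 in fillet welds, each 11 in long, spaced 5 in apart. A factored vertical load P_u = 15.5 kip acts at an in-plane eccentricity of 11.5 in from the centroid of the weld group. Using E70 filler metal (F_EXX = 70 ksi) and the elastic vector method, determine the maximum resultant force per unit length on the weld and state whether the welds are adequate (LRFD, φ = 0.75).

Total weld length L_w = 22 in. Treat welds as unit-width lines.
Polar moment about centroid: J = 2[d³/12 + d(b/2)²] = 2[11³/12 + 11×2.5²] = 359.3 in³.
Direct shear f_v = P/L_w = 15.5 / 22 = 0.7045 kip/in (vertical).
Torsion M = P·e = 15.5 × 11.5 = 178.25 kip·in.
Critical point at (x, y) = (2.5, 5.5) from centroid. f_tx = M·y/J = 2.728 kip/in; f_ty = M·x/J = 1.24 kip/in.
Resultant f_max = √[f_tx² + (f_v + f_ty)²] = √[2.728² + (0.7045 + 1.24)²] = 3.35 kip/in.
Capacity per unit length: φr_n = 0.75 × 0.6 × 70 × (0.707 × 0.3125) = 6.96 kip/in.
3.35 ≤ 6.96 → adequate.

f_max ≈ 3.35 kip/in; adequate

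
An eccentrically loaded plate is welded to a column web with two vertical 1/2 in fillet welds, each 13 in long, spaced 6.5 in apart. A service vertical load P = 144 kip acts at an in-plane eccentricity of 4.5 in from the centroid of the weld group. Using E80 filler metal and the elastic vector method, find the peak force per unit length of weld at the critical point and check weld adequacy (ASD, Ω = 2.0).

E80XX → F_EXX = 80 ksi.
Total weld length L_w = 26 in. Treat welds as unit-width lines.
Polar moment about centroid: J = 2[d³/12 + d(b/2)²] = 2[13³/12 + 13×3.25²] = 640.8 in³.
Direct shear f_v = P/L_w = 144 / 26 = 5.538 kip/in (vertical).
Torsion M = P·e = 144 × 4.5 = 648 kip·in.
Critical point at (x, y) = (3.25, 6.5) from centroid. f_tx = M·y/J = 6.573 kip/in; f_ty = M·x/J = 3.287 kip/in.
Resultant f_max = √[f_tx² + (f_v + f_ty)²] = √[6.573² + (5.538 + 3.287)²] = 11 kip/in.
Capacity per unit length: r_n/Ω = (1/2.0) × 0.6 × 80 × (0.707 × 0.5) = 8.484 kip/in.
11 > 8.484 → NOT adequate.

f_max ≈ 11 kip/in; NOT adequate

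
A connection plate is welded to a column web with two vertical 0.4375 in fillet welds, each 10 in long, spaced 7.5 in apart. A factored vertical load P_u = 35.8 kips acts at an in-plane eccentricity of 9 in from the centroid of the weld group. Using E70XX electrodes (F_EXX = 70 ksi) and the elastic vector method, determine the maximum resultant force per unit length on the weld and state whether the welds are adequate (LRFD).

f_max ≈ 5.75 kip/in; adequate

Total weld length L_w = 20 in. Treat welds as unit-width lines.
Polar moment about centroid: J = 2[d³/12 + d(b/2)²] = 2[10³/12 + 10×3.75²] = 447.9 in³.
Direct shear f_v = P/L_w = 35.8 / 20 = 1.79 kip/in (vertical).
Torsion M = P·e = 35.8 × 9 = 322.2 kip·in.
Critical point at (x, y) = (3.75, 5) from centroid. f_tx = M·y/J = 3.597 kip/in; f_ty = M·x/J = 2.697 kip/in.
Resultant f_max = √[f_tx² + (f_v + f_ty)²] = √[3.597² + (1.79 + 2.697)²] = 5.751 kip/in.
Capacity per unit length: φr_n = 0.75 × 0.6 × 70 × (0.707 × 0.4375) = 9.743 kip/in.
5.751 ≤ 9.743 → adequate.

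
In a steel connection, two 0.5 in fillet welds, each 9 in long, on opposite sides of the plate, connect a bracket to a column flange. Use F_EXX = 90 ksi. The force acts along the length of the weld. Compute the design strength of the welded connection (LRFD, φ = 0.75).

φR_n ≈ 258 kips

Effective throat t_e = 0.707 × 0.5 = 0.3535 in.
Total length L = 18 in; A_we = 0.3535 × 18 = 6.363 in².
F_nw = 0.6 F_EXX = 0.6 × 90 = 54 ksi.
φR_n = 0.75 × 54 × 6.363 = 257.7 kips.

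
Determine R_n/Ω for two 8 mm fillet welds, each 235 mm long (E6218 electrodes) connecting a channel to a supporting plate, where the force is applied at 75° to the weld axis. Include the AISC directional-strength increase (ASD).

E62XX → F_EXX = 620 MPa.
t_e = 0.707 × 8 = 5.656 mm; A_we = 5.656 × 470 = 2658 mm².
Directional factor: 1.0 + 0.5 sin^1.5(75°) = 1.475.
F_nw = 0.6 × 620 × 1.475 = 548.6 MPa.
R_n/Ω = (548.6 × 2658) / 2.0 × 10⁻³ = 729.1 kN.

R_n/Ω ≈ 729 kN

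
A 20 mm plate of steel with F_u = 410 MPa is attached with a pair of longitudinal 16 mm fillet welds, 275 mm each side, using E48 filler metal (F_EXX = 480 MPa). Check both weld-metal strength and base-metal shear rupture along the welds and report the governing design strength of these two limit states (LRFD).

t_e = 0.707 × 16 = 11.31 mm; L = 550 mm.
Weld metal: φR_n = 0.75 × 0.6 × 480 × 11.31 × 550 × 10⁻³ = 1344 kN.
Base metal (shear rupture): φR_n = 0.75 × 0.6 × 410 × 20 × 550 × 10⁻³ = 2030 kN.
Governing: weld metal.

φR_n ≈ 1340 kN (weld metal governs)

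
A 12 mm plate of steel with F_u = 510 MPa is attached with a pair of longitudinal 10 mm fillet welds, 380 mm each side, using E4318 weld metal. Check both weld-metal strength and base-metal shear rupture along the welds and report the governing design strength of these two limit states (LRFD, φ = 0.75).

φR_n ≈ 1040 kN (weld metal governs)

E43XX → F_EXX = 430 MPa.
t_e = 0.707 × 10 = 7.07 mm; L = 760 mm.
Weld metal: φR_n = 0.75 × 0.6 × 430 × 7.07 × 760 × 10⁻³ = 1040 kN.
Base metal (shear rupture): φR_n = 0.75 × 0.6 × 510 × 12 × 760 × 10⁻³ = 2093 kN.
Governing: weld metal.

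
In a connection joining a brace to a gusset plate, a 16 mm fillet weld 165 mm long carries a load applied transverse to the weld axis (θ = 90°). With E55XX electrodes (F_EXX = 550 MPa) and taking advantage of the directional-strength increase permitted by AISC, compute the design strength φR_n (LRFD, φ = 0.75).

φR_n ≈ 693 kN

t_e = 0.707 × 16 = 11.31 mm; A_we = 11.31 × 165 = 1866 mm².
Directional factor: 1.0 + 0.5 sin^1.5(90°) = 1.5.
F_nw = 0.6 × 550 × 1.5 = 495 MPa.
φR_n = 0.75 × 495 × 1866 × 10⁻³ = 692.9 kN.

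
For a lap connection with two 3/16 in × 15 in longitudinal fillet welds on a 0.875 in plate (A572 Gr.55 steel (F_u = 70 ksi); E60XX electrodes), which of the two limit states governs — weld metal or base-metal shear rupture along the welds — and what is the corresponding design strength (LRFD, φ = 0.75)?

φR_n ≈ 107 kip (weld metal governs)

E60XX → F_EXX = 60 ksi.
t_e = 0.707 × 0.1875 = 0.1326 in; L = 30 in.
Weld metal: φR_n = 0.75 × 0.6 × 60 × 0.1326 × 30 = 107.4 kip.
Base metal (shear rupture): φR_n = 0.75 × 0.6 × 70 × 0.875 × 30 = 826.9 kip.
Governing: weld metal.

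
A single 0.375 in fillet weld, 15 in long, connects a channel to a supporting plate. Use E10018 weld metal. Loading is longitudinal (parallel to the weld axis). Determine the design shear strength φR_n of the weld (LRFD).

E100XX → F_EXX = 100 ksi.
Effective throat t_e = 0.707 × 0.375 = 0.2651 in.
Total length L = 15 in; A_we = 0.2651 × 15 = 3.977 in².
F_nw = 0.6 F_EXX = 0.6 × 100 = 60 ksi.
φR_n = 0.75 × 60 × 3.977 = 179 kips.

φR_n ≈ 179 kips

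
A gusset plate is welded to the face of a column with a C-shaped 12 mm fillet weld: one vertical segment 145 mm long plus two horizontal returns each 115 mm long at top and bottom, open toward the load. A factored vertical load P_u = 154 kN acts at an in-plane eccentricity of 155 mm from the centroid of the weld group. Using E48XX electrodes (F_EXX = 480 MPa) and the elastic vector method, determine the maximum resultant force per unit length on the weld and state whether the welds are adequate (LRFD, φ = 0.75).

Total weld length L_w = 375 mm. Treat welds as unit-width lines.
Centroid: x̄ = 2×115×57.5 / 375 = 35.27 mm from the vertical weld.
Polar moment about centroid: J = I_x + I_y = [145³/12 + 2×115×72.5²] + [145×35.27² + 2(115³/12 + 115×22.23²)] = 2011000 mm³.
Direct shear f_v = P/L_w = 154×10³ / 375 = 410.7 N/mm (vertical).
Torsion M = P·e = 154×10³ × 155 = 23870000 N·mm.
Critical point at (x, y) = (79.73, 72.5) from centroid. f_tx = M·y/J = 860.8 N/mm; f_ty = M·x/J = 946.6 N/mm.
Resultant f_max = √[f_tx² + (f_v + f_ty)²] = √[860.8² + (410.7 + 946.6)²] = 1607 N/mm.
Capacity per unit length: φr_n = 0.75 × 0.6 × 480 × (0.707 × 12) = 1833 N/mm.
1607 ≤ 1833 → adequate.

f_max ≈ 1610 N/mm; adequate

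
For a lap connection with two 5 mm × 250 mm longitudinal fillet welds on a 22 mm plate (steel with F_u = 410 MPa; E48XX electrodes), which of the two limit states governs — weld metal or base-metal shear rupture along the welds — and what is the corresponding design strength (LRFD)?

φR_n ≈ 382 kN (weld metal governs)

E48XX → F_EXX = 480 MPa.
t_e = 0.707 × 5 = 3.535 mm; L = 500 mm.
Weld metal: φR_n = 0.75 × 0.6 × 480 × 3.535 × 500 × 10⁻³ = 381.8 kN.
Base metal (shear rupture): φR_n = 0.75 × 0.6 × 410 × 22 × 500 × 10⁻³ = 2030 kN.
Governing: weld metal.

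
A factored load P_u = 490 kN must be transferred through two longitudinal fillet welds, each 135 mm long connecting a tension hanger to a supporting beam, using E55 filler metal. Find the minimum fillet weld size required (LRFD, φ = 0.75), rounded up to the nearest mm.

w = 11 mm

E55XX → F_EXX = 550 MPa.
Total weld length L = 270 mm.
Required throat t_e = P_u / (φ × 0.6 F_EXX × L) = 490 / (0.75 × 0.6 × 550 × 270 × 10⁻³) = 7.333 mm.
Required leg w = t_e / 0.707 = 10.37 mm → use 11 mm.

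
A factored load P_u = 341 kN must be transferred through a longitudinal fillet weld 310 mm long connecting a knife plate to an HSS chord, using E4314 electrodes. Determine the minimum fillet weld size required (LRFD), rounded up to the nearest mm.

E43XX → F_EXX = 430 MPa.
Total weld length L = 310 mm.
Required throat t_e = P_u / (φ × 0.6 F_EXX × L) = 341 / (0.75 × 0.6 × 430 × 310 × 10⁻³) = 5.685 mm.
Required leg w = t_e / 0.707 = 8.041 mm → use 9 mm.

w = 9 mm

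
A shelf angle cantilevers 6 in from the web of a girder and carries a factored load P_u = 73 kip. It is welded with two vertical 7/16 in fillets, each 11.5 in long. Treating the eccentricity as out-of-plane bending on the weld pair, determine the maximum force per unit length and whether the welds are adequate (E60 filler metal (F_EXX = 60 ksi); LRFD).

f_max ≈ 10.4 kip/in; NOT adequate

L_w = 2 × 11.5 = 23 in; section modulus (unit throat) S = 2 × L²/6 = 44.08 in².
Direct shear f_v = P/L_w = 73/23 = 3.174 kip/in.
Moment M = P × e = 73 × 6 = 438 kip·in; bending f_b = M/S = 9.936 kip/in.
f_max = √(f_v² + f_b²) = √(3.174² + 9.936²) = 10.43 kip/in.
φr_n = 0.75 × 0.6 × 60 × (0.707 × 0.4375) = 8.351 kip/in → NOT adequate.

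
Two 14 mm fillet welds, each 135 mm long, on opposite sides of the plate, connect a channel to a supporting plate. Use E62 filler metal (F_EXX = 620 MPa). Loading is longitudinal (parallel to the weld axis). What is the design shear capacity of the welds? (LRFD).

φR_n ≈ 746 kN

Effective throat t_e = 0.707 × 14 = 9.898 mm.
Total length L = 270 mm; A_we = 9.898 × 270 = 2672 mm².
F_nw = 0.6 F_EXX = 0.6 × 620 = 372 MPa.
φR_n = 0.75 × 372 × 2672 × 10⁻³ = 745.6 kN.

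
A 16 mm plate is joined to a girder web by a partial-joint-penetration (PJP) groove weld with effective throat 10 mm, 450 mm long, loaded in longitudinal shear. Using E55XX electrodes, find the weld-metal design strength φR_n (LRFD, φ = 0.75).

E55XX → F_EXX = 550 MPa.
Effective throat (given) t_e = 10 mm.
A_we = 10 × 450 = 4500 mm².
F_nw = 0.6 F_EXX = 330 MPa.
φR_n = 0.75 × 330 × 4500 × 10⁻³ = 1114 kN.

φR_n ≈ 1110 kN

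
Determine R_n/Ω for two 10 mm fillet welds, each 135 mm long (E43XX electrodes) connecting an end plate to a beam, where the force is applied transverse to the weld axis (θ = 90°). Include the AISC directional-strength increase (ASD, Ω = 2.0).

R_n/Ω ≈ 369 kN

E43XX → F_EXX = 430 MPa.
t_e = 0.707 × 10 = 7.07 mm; A_we = 7.07 × 270 = 1909 mm².
Directional factor: 1.0 + 0.5 sin^1.5(90°) = 1.5.
F_nw = 0.6 × 430 × 1.5 = 387 MPa.
R_n/Ω = (387 × 1909) / 2.0 × 10⁻³ = 369.4 kN.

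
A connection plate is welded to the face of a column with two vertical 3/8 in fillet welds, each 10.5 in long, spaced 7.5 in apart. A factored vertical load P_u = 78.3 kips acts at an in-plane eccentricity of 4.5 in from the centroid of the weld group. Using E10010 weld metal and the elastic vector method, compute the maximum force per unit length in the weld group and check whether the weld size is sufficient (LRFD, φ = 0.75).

E100XX → F_EXX = 100 ksi.
Total weld length L_w = 21 in. Treat welds as unit-width lines.
Polar moment about centroid: J = 2[d³/12 + d(b/2)²] = 2[10.5³/12 + 10.5×3.75²] = 488.2 in³.
Direct shear f_v = P/L_w = 78.3 / 21 = 3.729 kip/in (vertical).
Torsion M = P·e = 78.3 × 4.5 = 352.35 kip·in.
Critical point at (x, y) = (3.75, 5.25) from centroid. f_tx = M·y/J = 3.789 kip/in; f_ty = M·x/J = 2.706 kip/in.
Resultant f_max = √[f_tx² + (f_v + f_ty)²] = √[3.789² + (3.729 + 2.706)²] = 7.467 kip/in.
Capacity per unit length: φr_n = 0.75 × 0.6 × 100 × (0.707 × 0.375) = 11.93 kip/in.
7.467 ≤ 11.93 → adequate.

f_max ≈ 7.47 kip/in; adequate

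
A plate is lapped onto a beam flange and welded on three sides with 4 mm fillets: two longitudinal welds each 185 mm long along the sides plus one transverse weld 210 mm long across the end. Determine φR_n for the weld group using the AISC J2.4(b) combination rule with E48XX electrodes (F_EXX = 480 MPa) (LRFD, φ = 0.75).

φR_n ≈ 385 kN

t_e = 0.707 × 4 = 2.828 mm.
R_nwl = 0.6 × 480 × 2.828 × 370 × 10⁻³ = 301.4 kN (longitudinal, 2 welds).
R_nwt = 0.6 × 480 × 2.828 × 210 × 10⁻³ = 171 kN (transverse, base value).
(i) R_nwl + R_nwt = 472.4 kN; (ii) 0.85 R_nwl + 1.5 R_nwt = 512.7 kN.
R_n = max = 512.7 kN [governs: (ii)]; φR_n = 384.5 kN.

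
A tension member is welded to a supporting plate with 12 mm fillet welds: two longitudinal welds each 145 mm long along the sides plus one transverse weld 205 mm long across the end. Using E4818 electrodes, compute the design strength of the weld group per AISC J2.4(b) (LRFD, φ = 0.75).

φR_n ≈ 1020 kN

E48XX → F_EXX = 480 MPa.
t_e = 0.707 × 12 = 8.484 mm.
R_nwl = 0.6 × 480 × 8.484 × 290 × 10⁻³ = 708.6 kN (longitudinal, 2 welds).
R_nwt = 0.6 × 480 × 8.484 × 205 × 10⁻³ = 500.9 kN (transverse, base value).
(i) R_nwl + R_nwt = 1209 kN; (ii) 0.85 R_nwl + 1.5 R_nwt = 1354 kN.
R_n = max = 1354 kN [governs: (ii)]; φR_n = 1015 kN.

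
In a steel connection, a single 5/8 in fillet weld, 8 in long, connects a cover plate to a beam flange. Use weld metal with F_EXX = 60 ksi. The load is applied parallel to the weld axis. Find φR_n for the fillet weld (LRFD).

φR_n ≈ 95.4 kip

Effective throat t_e = 0.707 × 0.625 = 0.4419 in.
Total length L = 8 in; A_we = 0.4419 × 8 = 3.535 in².
F_nw = 0.6 F_EXX = 0.6 × 60 = 36 ksi.
φR_n = 0.75 × 36 × 3.535 = 95.44 kip.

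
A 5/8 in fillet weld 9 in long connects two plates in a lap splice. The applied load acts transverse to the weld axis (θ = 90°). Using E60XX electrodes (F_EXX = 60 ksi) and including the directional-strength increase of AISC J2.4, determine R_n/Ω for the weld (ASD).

R_n/Ω ≈ 107 kip

t_e = 0.707 × 0.625 = 0.4419 in; A_we = 0.4419 × 9 = 3.977 in².
Directional factor: 1.0 + 0.5 sin^1.5(90°) = 1.5.
F_nw = 0.6 × 60 × 1.5 = 54 ksi.
R_n/Ω = (54 × 3.977) / 2.0 = 107.4 kip.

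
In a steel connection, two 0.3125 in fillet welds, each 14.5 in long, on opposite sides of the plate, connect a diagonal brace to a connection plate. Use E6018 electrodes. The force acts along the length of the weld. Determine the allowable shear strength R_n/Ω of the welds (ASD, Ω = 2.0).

R_n/Ω ≈ 115 kips

E60XX → F_EXX = 60 ksi.
Effective throat t_e = 0.707 × 0.3125 = 0.2209 in.
Total length L = 29 in; A_we = 0.2209 × 29 = 6.407 in².
F_nw = 0.6 F_EXX = 0.6 × 60 = 36 ksi.
R_n = 36 × 6.407 = 230.7 kips; R_n/Ω = 230.7/2.0 = 115.3 kips.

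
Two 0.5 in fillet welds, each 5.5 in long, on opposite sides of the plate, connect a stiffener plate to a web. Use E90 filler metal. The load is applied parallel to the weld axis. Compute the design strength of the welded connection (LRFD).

φR_n ≈ 157 kip

E90XX → F_EXX = 90 ksi.
Effective throat t_e = 0.707 × 0.5 = 0.3535 in.
Total length L = 11 in; A_we = 0.3535 × 11 = 3.888 in².
F_nw = 0.6 F_EXX = 0.6 × 90 = 54 ksi.
φR_n = 0.75 × 54 × 3.888 = 157.5 kip.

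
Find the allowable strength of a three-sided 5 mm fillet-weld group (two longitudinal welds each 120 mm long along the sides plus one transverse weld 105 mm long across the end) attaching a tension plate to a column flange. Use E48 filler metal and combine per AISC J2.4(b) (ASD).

R_n/Ω ≈ 184 kN

E48XX → F_EXX = 480 MPa.
t_e = 0.707 × 5 = 3.535 mm.
R_nwl = 0.6 × 480 × 3.535 × 240 × 10⁻³ = 244.3 kN (longitudinal, 2 welds).
R_nwt = 0.6 × 480 × 3.535 × 105 × 10⁻³ = 106.9 kN (transverse, base value).
(i) R_nwl + R_nwt = 351.2 kN; (ii) 0.85 R_nwl + 1.5 R_nwt = 368 kN.
R_n = max = 368 kN [governs: (ii)]; R_n/Ω = 184 kN.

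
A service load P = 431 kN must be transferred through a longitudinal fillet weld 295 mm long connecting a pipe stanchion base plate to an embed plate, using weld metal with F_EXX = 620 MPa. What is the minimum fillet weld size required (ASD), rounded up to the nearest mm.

w = 12 mm

Total weld length L = 295 mm.
Required throat t_e = P × Ω / (0.6 F_EXX × L) = 431 × 2.0 / (0.6 × 620 × 295 × 10⁻³) = 7.855 mm.
Required leg w = t_e / 0.707 = 11.11 mm → use 12 mm.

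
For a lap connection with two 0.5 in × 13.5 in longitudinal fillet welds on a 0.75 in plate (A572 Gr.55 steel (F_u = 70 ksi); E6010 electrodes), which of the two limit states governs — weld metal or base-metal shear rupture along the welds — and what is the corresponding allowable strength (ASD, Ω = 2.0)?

R_n/Ω ≈ 172 kip (weld metal governs)

E60XX → F_EXX = 60 ksi.
t_e = 0.707 × 0.5 = 0.3535 in; L = 27 in.
Weld metal: R_n/Ω = (1/2.0) × 0.6 × 60 × 0.3535 × 27 = 171.8 kip.
Base metal (shear rupture): R_n/Ω = (1/2.0) × 0.6 × 70 × 0.75 × 27 = 425.2 kip.
Governing: weld metal.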